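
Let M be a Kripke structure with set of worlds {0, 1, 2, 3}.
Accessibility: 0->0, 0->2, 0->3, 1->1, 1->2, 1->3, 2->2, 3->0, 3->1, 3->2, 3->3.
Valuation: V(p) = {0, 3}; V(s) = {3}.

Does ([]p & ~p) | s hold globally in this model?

Recall that []ψ holds at a world iff ψ holds at every accessible world, and <>ψ holds iff ψ holds at some accessible world.
Let φ = ([]p & ~p) | s. Evaluate φ at each world:
  0 (successors {0, 2, 3}): φ is false.
  1 (successors {1, 2, 3}): φ is false.
  2 (successors {2}): φ is false.
  3 (successors {0, 1, 2, 3}): φ is true.
Detail at 0 (counterexample):
  At 0: []p & ~p is false, s is false, so ([]p & ~p) | s is false.
    At 0: []p is false, ~p is false, so []p & ~p is false.
      At 0: []p requires p at every successor {0, 2, 3}.
        p fails at 2, so []p is false at 0.

No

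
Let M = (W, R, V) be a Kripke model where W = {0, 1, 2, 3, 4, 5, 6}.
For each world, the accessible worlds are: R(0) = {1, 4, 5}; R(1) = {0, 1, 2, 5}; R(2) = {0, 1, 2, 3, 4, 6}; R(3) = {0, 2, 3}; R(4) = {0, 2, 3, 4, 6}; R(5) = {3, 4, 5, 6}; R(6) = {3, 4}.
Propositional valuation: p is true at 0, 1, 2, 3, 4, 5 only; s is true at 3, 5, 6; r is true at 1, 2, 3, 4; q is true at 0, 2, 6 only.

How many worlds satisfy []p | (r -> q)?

Let φ = []p | (r -> q). Evaluate φ at each world:
  0 (successors {1, 4, 5}): φ is true.
  1 (successors {0, 1, 2, 5}): φ is true.
  2 (successors {0, 1, 2, 3, 4, 6}): φ is true.
  3 (successors {0, 2, 3}): φ is true.
  4 (successors {0, 2, 3, 4, 6}): φ is false.
  5 (successors {3, 4, 5, 6}): φ is true.
  6 (successors {3, 4}): φ is true.
For instance, at 3:
  At 3: []p is true, r -> q is false, so []p | (r -> q) is true.
    At 3: []p requires p at every successor {0, 2, 3}.
      At 0: p is true.
      At 2: p is true.
      At 3: p is true.
    So []p is true at 3.
Satisfying worlds: {0, 1, 2, 3, 5, 6}

6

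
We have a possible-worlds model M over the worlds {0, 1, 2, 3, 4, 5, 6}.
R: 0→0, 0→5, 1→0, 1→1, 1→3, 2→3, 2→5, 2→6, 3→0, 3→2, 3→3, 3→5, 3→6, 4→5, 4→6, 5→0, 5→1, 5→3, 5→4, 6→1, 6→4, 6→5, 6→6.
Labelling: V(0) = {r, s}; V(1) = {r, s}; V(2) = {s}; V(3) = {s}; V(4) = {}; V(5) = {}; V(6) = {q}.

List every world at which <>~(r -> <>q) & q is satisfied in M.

6

Let φ = <>~(r -> <>q) & q. Evaluate φ at each world:
  0 (successors {0, 5}): φ is false.
  1 (successors {0, 1, 3}): φ is false.
  2 (successors {3, 5, 6}): φ is false.
  3 (successors {0, 2, 3, 5, 6}): φ is false.
  4 (successors {5, 6}): φ is false.
  5 (successors {0, 1, 3, 4}): φ is false.
  6 (successors {1, 4, 5, 6}): φ is true.
For instance, at 0:
  At 0: <>~(r -> <>q) is true, q is false, so <>~(r -> <>q) & q is false.
    At 0: <>~(r -> <>q) requires ~(r -> <>q) at some successor in {0, 5}.
      ~(r -> <>q) holds at 0, so <>~(r -> <>q) is true at 0.
Satisfying worlds: {6}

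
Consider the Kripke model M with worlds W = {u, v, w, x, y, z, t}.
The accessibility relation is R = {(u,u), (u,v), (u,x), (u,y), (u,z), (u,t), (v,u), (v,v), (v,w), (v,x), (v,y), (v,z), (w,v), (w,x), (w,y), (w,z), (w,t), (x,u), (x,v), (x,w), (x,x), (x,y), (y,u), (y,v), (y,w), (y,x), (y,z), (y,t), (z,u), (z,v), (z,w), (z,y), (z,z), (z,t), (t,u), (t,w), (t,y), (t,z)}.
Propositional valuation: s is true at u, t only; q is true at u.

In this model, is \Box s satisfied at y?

No

Recall that \Box ψ holds at a world iff ψ holds at every accessible world, and \Diamond ψ holds iff ψ holds at some accessible world.
At y: \Box s requires s at every successor {u, v, w, x, z, t}.
  s fails at v, so \Box s is false at y.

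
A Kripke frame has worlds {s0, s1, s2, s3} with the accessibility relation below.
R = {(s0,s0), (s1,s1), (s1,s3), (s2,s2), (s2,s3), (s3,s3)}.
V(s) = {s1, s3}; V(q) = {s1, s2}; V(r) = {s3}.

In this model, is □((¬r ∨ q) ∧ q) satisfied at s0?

No

At s0: □((¬r ∨ q) ∧ q) requires (¬r ∨ q) ∧ q at every successor {s0}.
  (¬r ∨ q) ∧ q fails at s0, so □((¬r ∨ q) ∧ q) is false at s0.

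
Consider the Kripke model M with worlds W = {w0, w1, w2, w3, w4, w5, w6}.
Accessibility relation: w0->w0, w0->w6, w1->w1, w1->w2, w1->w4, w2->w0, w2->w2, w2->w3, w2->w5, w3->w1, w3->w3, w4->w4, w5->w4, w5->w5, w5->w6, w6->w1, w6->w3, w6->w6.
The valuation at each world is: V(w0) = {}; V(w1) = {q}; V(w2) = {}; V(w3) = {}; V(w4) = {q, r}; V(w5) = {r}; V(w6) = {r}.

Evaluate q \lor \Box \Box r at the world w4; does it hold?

At w4: q is true, \Box \Box r is true, so q \lor \Box \Box r is true.
  At w4: \Box \Box r requires \Box r at every successor {w4}.
      At w4: \Box r requires r at every successor {w4}.
        At w4: r is true.
      So \Box r is true at w4.
  So \Box \Box r is true at w4.

Yes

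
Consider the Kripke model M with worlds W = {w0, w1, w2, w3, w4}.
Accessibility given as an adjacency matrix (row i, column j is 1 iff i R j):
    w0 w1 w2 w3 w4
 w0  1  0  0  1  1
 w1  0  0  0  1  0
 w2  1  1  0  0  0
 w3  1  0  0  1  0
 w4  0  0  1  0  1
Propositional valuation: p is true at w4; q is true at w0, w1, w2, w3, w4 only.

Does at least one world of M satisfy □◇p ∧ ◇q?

Recall that □ψ holds at a world iff ψ holds at every accessible world, and ◇ψ holds iff ψ holds at some accessible world.
Let φ = □◇p ∧ ◇q. Evaluate φ at each world:
  w0 (successors {w0, w3, w4}): φ is false.
  w1 (successors {w3}): φ is false.
  w2 (successors {w0, w1}): φ is false.
  w3 (successors {w0, w3}): φ is false.
  w4 (successors {w2, w4}): φ is false.
For instance, at w3:
  At w3: □◇p is false, ◇q is true, so □◇p ∧ ◇q is false.
    At w3: □◇p requires ◇p at every successor {w0, w3}.
      ◇p fails at w3, so □◇p is false at w3.
    At w3: ◇q requires q at some successor in {w0, w3}.
      q holds at w0, so ◇q is true at w3.

No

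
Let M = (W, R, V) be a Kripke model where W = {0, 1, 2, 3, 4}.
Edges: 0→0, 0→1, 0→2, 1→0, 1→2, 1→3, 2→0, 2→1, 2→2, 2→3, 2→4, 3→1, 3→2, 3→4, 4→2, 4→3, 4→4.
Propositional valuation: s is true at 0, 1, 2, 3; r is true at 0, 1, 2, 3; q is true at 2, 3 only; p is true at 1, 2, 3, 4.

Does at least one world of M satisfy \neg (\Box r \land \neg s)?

Let φ = \neg (\Box r \land \neg s). Evaluate φ at each world:
  0 (successors {0, 1, 2}): φ is true.
  1 (successors {0, 2, 3}): φ is true.
  2 (successors {0, 1, 2, 3, 4}): φ is true.
  3 (successors {1, 2, 4}): φ is true.
  4 (successors {2, 3, 4}): φ is true.
Detail at 0 (witness):
  At 0: \Box r \land \neg s is false, so \neg (\Box r \land \neg s) is true.
    At 0: \Box r is true, \neg s is false, so \Box r \land \neg s is false.
      At 0: \Box r requires r at every successor {0, 1, 2}.
        At 0: r is true.
        At 1: r is true.
        At 2: r is true.
      So \Box r is true at 0.

Yes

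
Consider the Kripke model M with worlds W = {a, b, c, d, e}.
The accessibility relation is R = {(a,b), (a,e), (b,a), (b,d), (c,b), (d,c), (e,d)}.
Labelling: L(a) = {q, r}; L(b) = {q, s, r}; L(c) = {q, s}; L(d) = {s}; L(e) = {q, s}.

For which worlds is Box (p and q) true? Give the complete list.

Let φ = Box (p and q). Evaluate φ at each world:
  a (successors {b, e}): φ is false.
  b (successors {a, d}): φ is false.
  c (successors {b}): φ is false.
  d (successors {c}): φ is false.
  e (successors {d}): φ is false.
For instance, at c:
  At c: Box (p and q) requires p and q at every successor {b}.
    p and q fails at b, so Box (p and q) is false at c.
Satisfying worlds: none.

none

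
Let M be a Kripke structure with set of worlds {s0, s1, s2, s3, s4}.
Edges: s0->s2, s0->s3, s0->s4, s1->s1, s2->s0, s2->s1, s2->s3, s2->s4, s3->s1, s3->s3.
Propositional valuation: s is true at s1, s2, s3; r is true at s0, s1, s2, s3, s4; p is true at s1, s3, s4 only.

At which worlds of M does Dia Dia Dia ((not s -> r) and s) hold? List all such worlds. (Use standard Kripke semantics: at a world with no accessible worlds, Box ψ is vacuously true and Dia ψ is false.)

s0, s1, s2, s3

Let φ = Dia Dia Dia ((not s -> r) and s). Evaluate φ at each world:
  s0 (successors {s2, s3, s4}): φ is true.
  s1 (successors {s1}): φ is true.
  s2 (successors {s0, s1, s3, s4}): φ is true.
  s3 (successors {s1, s3}): φ is true.
  s4 (successors ∅): φ is false.
For instance, at s3:
  At s3: Dia Dia Dia ((not s -> r) and s) requires Dia Dia ((not s -> r) and s) at some successor in {s1, s3}.
    Dia Dia ((not s -> r) and s) holds at s1, so Dia Dia Dia ((not s -> r) and s) is true at s3.
      At s1: Dia Dia ((not s -> r) and s) requires Dia ((not s -> r) and s) at some successor in {s1}.
        Dia ((not s -> r) and s) holds at s1, so Dia Dia ((not s -> r) and s) is true at s1.
Satisfying worlds: {s0, s1, s2, s3}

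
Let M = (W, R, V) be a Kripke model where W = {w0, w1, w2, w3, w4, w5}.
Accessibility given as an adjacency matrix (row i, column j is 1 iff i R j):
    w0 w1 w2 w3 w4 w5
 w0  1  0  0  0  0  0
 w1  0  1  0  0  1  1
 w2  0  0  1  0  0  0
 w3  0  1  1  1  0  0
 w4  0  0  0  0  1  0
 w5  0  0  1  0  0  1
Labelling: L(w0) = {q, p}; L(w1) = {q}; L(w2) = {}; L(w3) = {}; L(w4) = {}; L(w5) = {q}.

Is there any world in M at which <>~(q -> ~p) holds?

Let φ = <>~(q -> ~p). Evaluate φ at each world:
  w0 (successors {w0}): φ is true.
  w1 (successors {w1, w4, w5}): φ is false.
  w2 (successors {w2}): φ is false.
  w3 (successors {w1, w2, w3}): φ is false.
  w4 (successors {w4}): φ is false.
  w5 (successors {w2, w5}): φ is false.
Detail at w0 (witness):
  At w0: <>~(q -> ~p) requires ~(q -> ~p) at some successor in {w0}.
    ~(q -> ~p) holds at w0, so <>~(q -> ~p) is true at w0.

Yes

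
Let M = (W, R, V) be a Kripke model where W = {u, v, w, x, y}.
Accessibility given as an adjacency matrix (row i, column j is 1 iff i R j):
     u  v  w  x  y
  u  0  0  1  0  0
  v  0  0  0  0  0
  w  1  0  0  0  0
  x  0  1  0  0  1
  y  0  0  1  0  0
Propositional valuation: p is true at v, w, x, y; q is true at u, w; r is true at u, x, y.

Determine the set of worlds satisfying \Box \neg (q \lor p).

v

Let φ = \Box \neg (q \lor p). Evaluate φ at each world:
  u (successors {w}): φ is false.
  v (successors ∅): φ is true.
  w (successors {u}): φ is false.
  x (successors {v, y}): φ is false.
  y (successors {w}): φ is false.
For instance, at w:
  At w: \Box \neg (q \lor p) requires \neg (q \lor p) at every successor {u}.
    \neg (q \lor p) fails at u, so \Box \neg (q \lor p) is false at w.
Satisfying worlds: {v}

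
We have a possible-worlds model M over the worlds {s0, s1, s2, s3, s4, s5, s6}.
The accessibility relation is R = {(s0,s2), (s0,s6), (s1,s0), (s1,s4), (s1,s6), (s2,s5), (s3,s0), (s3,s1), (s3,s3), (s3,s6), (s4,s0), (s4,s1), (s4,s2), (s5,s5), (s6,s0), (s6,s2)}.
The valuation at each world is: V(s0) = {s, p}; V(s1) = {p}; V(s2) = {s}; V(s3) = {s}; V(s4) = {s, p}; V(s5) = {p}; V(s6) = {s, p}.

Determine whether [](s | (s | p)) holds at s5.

Yes

At s5: [](s | (s | p)) requires s | (s | p) at every successor {s5}.
  At s5: s | (s | p) is true.
So [](s | (s | p)) is true at s5.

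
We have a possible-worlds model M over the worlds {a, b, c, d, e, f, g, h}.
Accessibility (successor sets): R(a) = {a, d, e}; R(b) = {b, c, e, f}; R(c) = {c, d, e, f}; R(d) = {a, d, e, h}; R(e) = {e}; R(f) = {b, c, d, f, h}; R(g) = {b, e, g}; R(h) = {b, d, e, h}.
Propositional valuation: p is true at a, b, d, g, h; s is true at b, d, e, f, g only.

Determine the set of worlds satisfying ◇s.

Recall that ◇ψ holds at a world iff ψ holds at some accessible world.
Let φ = ◇s. Evaluate φ at each world:
  a (successors {a, d, e}): φ is true.
  b (successors {b, c, e, f}): φ is true.
  c (successors {c, d, e, f}): φ is true.
  d (successors {a, d, e, h}): φ is true.
  e (successors {e}): φ is true.
  f (successors {b, c, d, f, h}): φ is true.
  g (successors {b, e, g}): φ is true.
  h (successors {b, d, e, h}): φ is true.
For instance, at f:
  At f: ◇s requires s at some successor in {b, c, d, f, h}.
    s holds at b, so ◇s is true at f.
Satisfying worlds: {a, b, c, d, e, f, g, h}

a, b, c, d, e, f, g, h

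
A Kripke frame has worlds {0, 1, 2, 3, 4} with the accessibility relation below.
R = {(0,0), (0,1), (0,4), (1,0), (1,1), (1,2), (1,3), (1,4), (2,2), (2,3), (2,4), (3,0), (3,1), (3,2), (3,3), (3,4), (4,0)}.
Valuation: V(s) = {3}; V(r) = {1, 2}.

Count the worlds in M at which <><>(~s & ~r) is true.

Let φ = <><>(~s & ~r). Evaluate φ at each world:
  0 (successors {0, 1, 4}): φ is true.
  1 (successors {0, 1, 2, 3, 4}): φ is true.
  2 (successors {2, 3, 4}): φ is true.
  3 (successors {0, 1, 2, 3, 4}): φ is true.
  4 (successors {0}): φ is true.
For instance, at 4:
  At 4: <><>(~s & ~r) requires <>(~s & ~r) at some successor in {0}.
    <>(~s & ~r) holds at 0, so <><>(~s & ~r) is true at 4.
      At 0: <>(~s & ~r) requires ~s & ~r at some successor in {0, 1, 4}.
        ~s & ~r holds at 0, so <>(~s & ~r) is true at 0.
Satisfying worlds: {0, 1, 2, 3, 4}

5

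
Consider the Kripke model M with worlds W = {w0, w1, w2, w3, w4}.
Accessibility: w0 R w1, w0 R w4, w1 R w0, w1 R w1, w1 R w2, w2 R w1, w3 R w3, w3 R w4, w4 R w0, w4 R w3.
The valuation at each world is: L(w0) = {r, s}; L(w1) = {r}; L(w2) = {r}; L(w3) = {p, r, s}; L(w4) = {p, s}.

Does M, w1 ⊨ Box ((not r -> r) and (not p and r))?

Recall that Box ψ holds at a world iff ψ holds at every accessible world, and Dia ψ holds iff ψ holds at some accessible world.
At w1: Box ((not r -> r) and (not p and r)) requires (not r -> r) and (not p and r) at every successor {w0, w1, w2}.
  At w0: (not r -> r) and (not p and r) is true.
  At w1: (not r -> r) and (not p and r) is true.
  At w2: (not r -> r) and (not p and r) is true.
So Box ((not r -> r) and (not p and r)) is true at w1.

Yes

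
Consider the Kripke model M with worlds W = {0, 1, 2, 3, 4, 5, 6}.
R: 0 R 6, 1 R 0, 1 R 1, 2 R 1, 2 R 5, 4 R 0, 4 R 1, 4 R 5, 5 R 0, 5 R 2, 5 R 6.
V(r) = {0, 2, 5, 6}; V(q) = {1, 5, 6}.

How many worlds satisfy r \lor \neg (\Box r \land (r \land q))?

7

Let φ = r \lor \neg (\Box r \land (r \land q)). Evaluate φ at each world:
  0 (successors {6}): φ is true.
  1 (successors {0, 1}): φ is true.
  2 (successors {1, 5}): φ is true.
  3 (successors ∅): φ is true.
  4 (successors {0, 1, 5}): φ is true.
  5 (successors {0, 2, 6}): φ is true.
  6 (successors ∅): φ is true.
For instance, at 2:
  At 2: r is true, \neg (\Box r \land (r \land q)) is true, so r \lor \neg (\Box r \land (r \land q)) is true.
    At 2: \Box r \land (r \land q) is false, so \neg (\Box r \land (r \land q)) is true.
      At 2: \Box r is false, r \land q is false, so \Box r \land (r \land q) is false.
Satisfying worlds: {0, 1, 2, 3, 4, 5, 6}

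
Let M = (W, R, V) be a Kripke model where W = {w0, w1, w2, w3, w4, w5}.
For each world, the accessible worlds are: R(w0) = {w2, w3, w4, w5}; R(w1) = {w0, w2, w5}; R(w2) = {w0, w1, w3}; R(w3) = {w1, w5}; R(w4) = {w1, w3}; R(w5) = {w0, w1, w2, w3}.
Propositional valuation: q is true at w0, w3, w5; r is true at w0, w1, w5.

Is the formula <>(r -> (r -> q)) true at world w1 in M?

At w1: <>(r -> (r -> q)) requires r -> (r -> q) at some successor in {w0, w2, w5}.
  r -> (r -> q) holds at w0, so <>(r -> (r -> q)) is true at w1.

Yes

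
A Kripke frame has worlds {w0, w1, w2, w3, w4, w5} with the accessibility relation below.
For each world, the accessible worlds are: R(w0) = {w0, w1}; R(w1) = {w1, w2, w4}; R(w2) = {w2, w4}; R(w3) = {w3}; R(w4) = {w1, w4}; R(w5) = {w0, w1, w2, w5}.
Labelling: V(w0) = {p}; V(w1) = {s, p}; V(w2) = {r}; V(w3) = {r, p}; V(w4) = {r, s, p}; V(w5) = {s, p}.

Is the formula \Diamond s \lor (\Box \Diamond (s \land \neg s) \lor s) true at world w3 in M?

No

At w3: \Diamond s is false, \Box \Diamond (s \land \neg s) \lor s is false, so \Diamond s \lor (\Box \Diamond (s \land \neg s) \lor s) is false.
  At w3: \Diamond s requires s at some successor in {w3}.
    At w3: s is false.
  So \Diamond s is false at w3.
  At w3: \Box \Diamond (s \land \neg s) is false, s is false, so \Box \Diamond (s \land \neg s) \lor s is false.
    At w3: \Box \Diamond (s \land \neg s) requires \Diamond (s \land \neg s) at every successor {w3}.
      \Diamond (s \land \neg s) fails at w3, so \Box \Diamond (s \land \neg s) is false at w3.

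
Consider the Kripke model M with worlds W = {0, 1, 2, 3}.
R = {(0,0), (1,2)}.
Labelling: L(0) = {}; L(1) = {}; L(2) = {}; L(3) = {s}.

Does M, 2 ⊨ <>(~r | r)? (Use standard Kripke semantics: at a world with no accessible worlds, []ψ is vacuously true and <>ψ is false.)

No

At 2: no accessible worlds, so <>(~r | r) is false.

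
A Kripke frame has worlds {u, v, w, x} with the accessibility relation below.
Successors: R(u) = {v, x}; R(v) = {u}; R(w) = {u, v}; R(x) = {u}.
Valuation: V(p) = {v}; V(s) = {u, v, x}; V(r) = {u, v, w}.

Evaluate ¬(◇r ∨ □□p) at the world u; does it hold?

No

At u: ◇r ∨ □□p is true, so ¬(◇r ∨ □□p) is false.
  At u: ◇r is true, □□p is false, so ◇r ∨ □□p is true.
    At u: ◇r requires r at some successor in {v, x}.
      r holds at v, so ◇r is true at u.
    At u: □□p requires □p at every successor {v, x}.
      □p fails at v, so □□p is false at u.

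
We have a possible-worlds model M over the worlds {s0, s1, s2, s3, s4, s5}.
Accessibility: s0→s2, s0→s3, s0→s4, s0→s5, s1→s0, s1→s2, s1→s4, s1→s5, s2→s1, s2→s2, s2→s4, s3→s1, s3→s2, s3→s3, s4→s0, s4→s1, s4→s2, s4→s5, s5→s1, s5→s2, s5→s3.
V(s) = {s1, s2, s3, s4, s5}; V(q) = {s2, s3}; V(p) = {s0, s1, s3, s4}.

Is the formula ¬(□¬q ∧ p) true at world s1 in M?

Yes

At s1: □¬q ∧ p is false, so ¬(□¬q ∧ p) is true.
  At s1: □¬q is false, p is true, so □¬q ∧ p is false.
    At s1: □¬q requires ¬q at every successor {s0, s2, s4, s5}.
      ¬q fails at s2, so □¬q is false at s1.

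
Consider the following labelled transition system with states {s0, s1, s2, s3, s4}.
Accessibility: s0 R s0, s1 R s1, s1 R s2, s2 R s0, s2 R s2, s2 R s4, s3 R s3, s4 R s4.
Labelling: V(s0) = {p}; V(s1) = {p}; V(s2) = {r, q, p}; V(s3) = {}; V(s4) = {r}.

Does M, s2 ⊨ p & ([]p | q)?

Recall that []ψ holds at a world iff ψ holds at every accessible world, and <>ψ holds iff ψ holds at some accessible world.
At s2: p is true, []p | q is true, so p & ([]p | q) is true.
  At s2: []p is false, q is true, so []p | q is true.
    At s2: []p requires p at every successor {s0, s2, s4}.
      p fails at s4, so []p is false at s2.

Yes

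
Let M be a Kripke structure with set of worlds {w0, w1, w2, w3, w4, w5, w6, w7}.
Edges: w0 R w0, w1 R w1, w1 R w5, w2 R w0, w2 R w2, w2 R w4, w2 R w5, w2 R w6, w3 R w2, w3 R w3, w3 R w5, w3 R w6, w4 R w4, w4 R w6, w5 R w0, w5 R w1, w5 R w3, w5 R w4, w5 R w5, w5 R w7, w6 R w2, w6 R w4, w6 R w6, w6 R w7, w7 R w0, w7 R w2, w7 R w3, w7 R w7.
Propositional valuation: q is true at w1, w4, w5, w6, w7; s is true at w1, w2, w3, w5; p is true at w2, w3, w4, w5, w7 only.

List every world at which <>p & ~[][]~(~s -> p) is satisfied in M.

Let φ = <>p & ~[][]~(~s -> p). Evaluate φ at each world:
  w0 (successors {w0}): φ is false.
  w1 (successors {w1, w5}): φ is true.
  w2 (successors {w0, w2, w4, w5, w6}): φ is true.
  w3 (successors {w2, w3, w5, w6}): φ is true.
  w4 (successors {w4, w6}): φ is true.
  w5 (successors {w0, w1, w3, w4, w5, w7}): φ is true.
  w6 (successors {w2, w4, w6, w7}): φ is true.
  w7 (successors {w0, w2, w3, w7}): φ is true.
For instance, at w3:
  At w3: <>p is true, ~[][]~(~s -> p) is true, so <>p & ~[][]~(~s -> p) is true.
    At w3: <>p requires p at some successor in {w2, w3, w5, w6}.
      p holds at w2, so <>p is true at w3.
    At w3: [][]~(~s -> p) is false, so ~[][]~(~s -> p) is true.
      At w3: [][]~(~s -> p) requires []~(~s -> p) at every successor {w2, w3, w5, w6}.
        []~(~s -> p) fails at w2, so [][]~(~s -> p) is false at w3.
Satisfying worlds: {w1, w2, w3, w4, w5, w6, w7}

w1, w2, w3, w4, w5, w6, w7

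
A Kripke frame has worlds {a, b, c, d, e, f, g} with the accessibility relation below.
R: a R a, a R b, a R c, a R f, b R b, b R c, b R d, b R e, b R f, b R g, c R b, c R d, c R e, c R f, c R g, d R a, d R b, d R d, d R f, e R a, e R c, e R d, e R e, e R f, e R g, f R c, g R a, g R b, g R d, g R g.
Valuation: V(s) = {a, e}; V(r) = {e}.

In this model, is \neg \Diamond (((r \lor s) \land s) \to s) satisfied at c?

No

At c: \Diamond (((r \lor s) \land s) \to s) is true, so \neg \Diamond (((r \lor s) \land s) \to s) is false.
  At c: \Diamond (((r \lor s) \land s) \to s) requires ((r \lor s) \land s) \to s at some successor in {b, d, e, f, g}.
    ((r \lor s) \land s) \to s holds at b, so \Diamond (((r \lor s) \land s) \to s) is true at c.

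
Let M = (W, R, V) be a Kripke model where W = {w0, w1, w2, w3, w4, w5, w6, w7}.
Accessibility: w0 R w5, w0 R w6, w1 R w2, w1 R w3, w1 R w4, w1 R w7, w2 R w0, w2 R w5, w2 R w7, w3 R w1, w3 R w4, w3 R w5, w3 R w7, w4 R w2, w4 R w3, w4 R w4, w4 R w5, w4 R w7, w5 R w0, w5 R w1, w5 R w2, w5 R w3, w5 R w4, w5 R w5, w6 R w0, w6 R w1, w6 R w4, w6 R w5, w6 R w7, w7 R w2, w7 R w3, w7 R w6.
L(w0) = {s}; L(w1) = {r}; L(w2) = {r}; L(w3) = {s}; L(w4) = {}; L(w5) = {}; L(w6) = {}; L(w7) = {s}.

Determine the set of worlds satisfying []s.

none

Recall that []ψ holds at a world iff ψ holds at every accessible world, and <>ψ holds iff ψ holds at some accessible world.
Let φ = []s. Evaluate φ at each world:
  w0 (successors {w5, w6}): φ is false.
  w1 (successors {w2, w3, w4, w7}): φ is false.
  w2 (successors {w0, w5, w7}): φ is false.
  w3 (successors {w1, w4, w5, w7}): φ is false.
  w4 (successors {w2, w3, w4, w5, w7}): φ is false.
  w5 (successors {w0, w1, w2, w3, w4, w5}): φ is false.
  w6 (successors {w0, w1, w4, w5, w7}): φ is false.
  w7 (successors {w2, w3, w6}): φ is false.
For instance, at w7:
  At w7: []s requires s at every successor {w2, w3, w6}.
    s fails at w2, so []s is false at w7.
Satisfying worlds: none.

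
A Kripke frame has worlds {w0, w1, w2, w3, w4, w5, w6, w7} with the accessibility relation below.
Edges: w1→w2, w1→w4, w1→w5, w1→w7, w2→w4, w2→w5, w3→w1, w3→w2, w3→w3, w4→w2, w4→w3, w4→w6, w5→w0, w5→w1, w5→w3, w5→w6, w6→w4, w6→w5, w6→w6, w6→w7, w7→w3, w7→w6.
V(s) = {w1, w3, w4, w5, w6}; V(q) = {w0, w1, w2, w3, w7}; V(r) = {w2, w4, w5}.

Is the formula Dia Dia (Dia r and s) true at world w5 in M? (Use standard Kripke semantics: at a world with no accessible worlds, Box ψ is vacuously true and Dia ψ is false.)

Yes

At w5: Dia Dia (Dia r and s) requires Dia (Dia r and s) at some successor in {w0, w1, w3, w6}.
  Dia (Dia r and s) holds at w1, so Dia Dia (Dia r and s) is true at w5.
    At w1: Dia (Dia r and s) requires Dia r and s at some successor in {w2, w4, w5, w7}.
      Dia r and s holds at w4, so Dia (Dia r and s) is true at w1.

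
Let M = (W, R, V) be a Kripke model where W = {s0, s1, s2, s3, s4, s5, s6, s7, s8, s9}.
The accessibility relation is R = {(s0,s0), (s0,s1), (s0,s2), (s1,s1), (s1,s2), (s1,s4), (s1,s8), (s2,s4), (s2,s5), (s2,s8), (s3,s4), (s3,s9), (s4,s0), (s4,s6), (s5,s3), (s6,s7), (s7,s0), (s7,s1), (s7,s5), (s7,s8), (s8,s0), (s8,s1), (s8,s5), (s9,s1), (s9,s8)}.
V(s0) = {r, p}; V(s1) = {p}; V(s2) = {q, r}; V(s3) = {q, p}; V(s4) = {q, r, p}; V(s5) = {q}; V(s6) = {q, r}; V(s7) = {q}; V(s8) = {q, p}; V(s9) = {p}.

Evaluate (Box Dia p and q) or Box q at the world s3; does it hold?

At s3: Box Dia p and q is true, Box q is false, so (Box Dia p and q) or Box q is true.
  At s3: Box Dia p is true, q is true, so Box Dia p and q is true.
    At s3: Box Dia p requires Dia p at every successor {s4, s9}.
      At s4: Dia p is true.
      At s9: Dia p is true.
    So Box Dia p is true at s3.
  At s3: Box q requires q at every successor {s4, s9}.
    q fails at s9, so Box q is false at s3.

Yes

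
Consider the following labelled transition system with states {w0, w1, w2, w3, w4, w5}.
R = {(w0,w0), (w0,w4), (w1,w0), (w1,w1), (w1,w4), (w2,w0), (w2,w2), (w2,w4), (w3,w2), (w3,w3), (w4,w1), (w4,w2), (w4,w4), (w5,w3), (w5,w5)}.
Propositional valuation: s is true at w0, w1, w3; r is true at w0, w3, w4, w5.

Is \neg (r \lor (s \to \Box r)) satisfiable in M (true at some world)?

Let φ = \neg (r \lor (s \to \Box r)). Evaluate φ at each world:
  w0 (successors {w0, w4}): φ is false.
  w1 (successors {w0, w1, w4}): φ is true.
  w2 (successors {w0, w2, w4}): φ is false.
  w3 (successors {w2, w3}): φ is false.
  w4 (successors {w1, w2, w4}): φ is false.
  w5 (successors {w3, w5}): φ is false.
Detail at w1 (witness):
  At w1: r \lor (s \to \Box r) is false, so \neg (r \lor (s \to \Box r)) is true.
    At w1: r is false, s \to \Box r is false, so r \lor (s \to \Box r) is false.
      At w1: s is true, \Box r is false, so s \to \Box r is false.

Yes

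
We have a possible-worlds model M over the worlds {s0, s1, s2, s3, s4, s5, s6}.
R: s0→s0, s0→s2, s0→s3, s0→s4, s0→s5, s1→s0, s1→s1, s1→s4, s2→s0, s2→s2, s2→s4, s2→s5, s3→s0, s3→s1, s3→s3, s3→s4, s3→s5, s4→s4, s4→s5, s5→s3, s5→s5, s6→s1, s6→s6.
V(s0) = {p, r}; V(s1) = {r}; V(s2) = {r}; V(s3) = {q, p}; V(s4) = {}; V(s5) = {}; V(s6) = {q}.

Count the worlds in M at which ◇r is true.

5

Let φ = ◇r. Evaluate φ at each world:
  s0 (successors {s0, s2, s3, s4, s5}): φ is true.
  s1 (successors {s0, s1, s4}): φ is true.
  s2 (successors {s0, s2, s4, s5}): φ is true.
  s3 (successors {s0, s1, s3, s4, s5}): φ is true.
  s4 (successors {s4, s5}): φ is false.
  s5 (successors {s3, s5}): φ is false.
  s6 (successors {s1, s6}): φ is true.
For instance, at s3:
  At s3: ◇r requires r at some successor in {s0, s1, s3, s4, s5}.
    r holds at s0, so ◇r is true at s3.
Satisfying worlds: {s0, s1, s2, s3, s6}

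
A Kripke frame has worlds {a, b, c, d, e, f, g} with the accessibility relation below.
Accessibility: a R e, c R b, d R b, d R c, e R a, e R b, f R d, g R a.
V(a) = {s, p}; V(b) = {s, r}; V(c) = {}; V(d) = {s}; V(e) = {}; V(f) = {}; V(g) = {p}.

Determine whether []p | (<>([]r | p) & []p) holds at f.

Recall that []ψ holds at a world iff ψ holds at every accessible world, and <>ψ holds iff ψ holds at some accessible world.
At f: []p is false, <>([]r | p) & []p is false, so []p | (<>([]r | p) & []p) is false.
  At f: []p requires p at every successor {d}.
    p fails at d, so []p is false at f.
  At f: <>([]r | p) is false, []p is false, so <>([]r | p) & []p is false.
    At f: <>([]r | p) requires []r | p at some successor in {d}.
      At d: []r | p is false.
    So <>([]r | p) is false at f.
    At f: []p requires p at every successor {d}.
      p fails at d, so []p is false at f.

No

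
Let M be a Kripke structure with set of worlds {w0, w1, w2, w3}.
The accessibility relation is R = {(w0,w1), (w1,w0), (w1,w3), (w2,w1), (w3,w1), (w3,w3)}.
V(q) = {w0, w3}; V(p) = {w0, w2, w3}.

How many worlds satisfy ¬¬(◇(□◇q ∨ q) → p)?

3

Let φ = ¬¬(◇(□◇q ∨ q) → p). Evaluate φ at each world:
  w0 (successors {w1}): φ is true.
  w1 (successors {w0, w3}): φ is false.
  w2 (successors {w1}): φ is true.
  w3 (successors {w1, w3}): φ is true.
For instance, at w1:
  At w1: ¬(◇(□◇q ∨ q) → p) is true, so ¬¬(◇(□◇q ∨ q) → p) is false.
    At w1: ◇(□◇q ∨ q) → p is false, so ¬(◇(□◇q ∨ q) → p) is true.
      At w1: ◇(□◇q ∨ q) is true, p is false, so ◇(□◇q ∨ q) → p is false.
Satisfying worlds: {w0, w2, w3}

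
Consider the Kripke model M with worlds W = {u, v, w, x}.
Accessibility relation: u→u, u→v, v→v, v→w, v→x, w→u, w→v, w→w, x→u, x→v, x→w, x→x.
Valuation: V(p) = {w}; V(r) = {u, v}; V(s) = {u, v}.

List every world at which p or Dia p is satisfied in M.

v, w, x

Let φ = p or Dia p. Evaluate φ at each world:
  u (successors {u, v}): φ is false.
  v (successors {v, w, x}): φ is true.
  w (successors {u, v, w}): φ is true.
  x (successors {u, v, w, x}): φ is true.
For instance, at x:
  At x: p is false, Dia p is true, so p or Dia p is true.
    At x: Dia p requires p at some successor in {u, v, w, x}.
      p holds at w, so Dia p is true at x.
Satisfying worlds: {v, w, x}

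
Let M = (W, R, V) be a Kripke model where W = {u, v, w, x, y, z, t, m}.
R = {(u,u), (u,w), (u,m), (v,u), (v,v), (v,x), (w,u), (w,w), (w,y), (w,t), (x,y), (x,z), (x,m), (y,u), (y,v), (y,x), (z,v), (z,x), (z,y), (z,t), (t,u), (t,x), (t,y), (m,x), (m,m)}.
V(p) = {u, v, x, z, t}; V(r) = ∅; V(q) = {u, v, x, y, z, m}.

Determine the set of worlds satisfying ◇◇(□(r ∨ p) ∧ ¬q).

none

Let φ = ◇◇(□(r ∨ p) ∧ ¬q). Evaluate φ at each world:
  u (successors {u, w, m}): φ is false.
  v (successors {u, v, x}): φ is false.
  w (successors {u, w, y, t}): φ is false.
  x (successors {y, z, m}): φ is false.
  y (successors {u, v, x}): φ is false.
  z (successors {v, x, y, t}): φ is false.
  t (successors {u, x, y}): φ is false.
  m (successors {x, m}): φ is false.
For instance, at y:
  At y: ◇◇(□(r ∨ p) ∧ ¬q) requires ◇(□(r ∨ p) ∧ ¬q) at some successor in {u, v, x}.
    At u: ◇(□(r ∨ p) ∧ ¬q) is false.
    At v: ◇(□(r ∨ p) ∧ ¬q) is false.
    At x: ◇(□(r ∨ p) ∧ ¬q) is false.
  So ◇◇(□(r ∨ p) ∧ ¬q) is false at y.
Satisfying worlds: none.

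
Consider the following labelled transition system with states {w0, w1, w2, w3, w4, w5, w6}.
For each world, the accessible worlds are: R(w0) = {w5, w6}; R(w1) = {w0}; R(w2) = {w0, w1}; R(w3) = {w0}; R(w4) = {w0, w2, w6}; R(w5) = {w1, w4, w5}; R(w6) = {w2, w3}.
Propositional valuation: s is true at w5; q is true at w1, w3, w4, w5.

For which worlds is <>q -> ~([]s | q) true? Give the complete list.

w0, w1, w2, w3, w4, w6

Let φ = <>q -> ~([]s | q). Evaluate φ at each world:
  w0 (successors {w5, w6}): φ is true.
  w1 (successors {w0}): φ is true.
  w2 (successors {w0, w1}): φ is true.
  w3 (successors {w0}): φ is true.
  w4 (successors {w0, w2, w6}): φ is true.
  w5 (successors {w1, w4, w5}): φ is false.
  w6 (successors {w2, w3}): φ is true.
For instance, at w1:
  At w1: <>q is false, ~([]s | q) is false, so <>q -> ~([]s | q) is true.
    At w1: <>q requires q at some successor in {w0}.
      At w0: q is false.
    So <>q is false at w1.
    At w1: []s | q is true, so ~([]s | q) is false.
      At w1: []s is false, q is true, so []s | q is true.
Satisfying worlds: {w0, w1, w2, w3, w4, w6}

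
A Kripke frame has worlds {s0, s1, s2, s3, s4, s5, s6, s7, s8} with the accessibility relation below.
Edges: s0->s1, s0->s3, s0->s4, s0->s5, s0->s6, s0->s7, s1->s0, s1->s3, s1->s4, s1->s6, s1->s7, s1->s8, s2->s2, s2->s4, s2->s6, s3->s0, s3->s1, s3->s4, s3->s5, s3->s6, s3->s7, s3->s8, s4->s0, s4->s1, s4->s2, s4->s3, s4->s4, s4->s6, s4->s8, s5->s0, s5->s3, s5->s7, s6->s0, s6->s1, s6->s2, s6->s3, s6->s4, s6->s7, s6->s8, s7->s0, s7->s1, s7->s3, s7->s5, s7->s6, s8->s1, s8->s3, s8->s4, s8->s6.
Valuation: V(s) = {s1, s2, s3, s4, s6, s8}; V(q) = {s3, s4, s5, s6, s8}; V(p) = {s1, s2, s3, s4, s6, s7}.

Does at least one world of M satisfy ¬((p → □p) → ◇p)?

Recall that □ψ holds at a world iff ψ holds at every accessible world, and ◇ψ holds iff ψ holds at some accessible world.
Let φ = ¬((p → □p) → ◇p). Evaluate φ at each world:
  s0 (successors {s1, s3, s4, s5, s6, s7}): φ is false.
  s1 (successors {s0, s3, s4, s6, s7, s8}): φ is false.
  s2 (successors {s2, s4, s6}): φ is false.
  s3 (successors {s0, s1, s4, s5, s6, s7, s8}): φ is false.
  s4 (successors {s0, s1, s2, s3, s4, s6, s8}): φ is false.
  s5 (successors {s0, s3, s7}): φ is false.
  s6 (successors {s0, s1, s2, s3, s4, s7, s8}): φ is false.
  s7 (successors {s0, s1, s3, s5, s6}): φ is false.
  s8 (successors {s1, s3, s4, s6}): φ is false.
For instance, at s3:
  At s3: (p → □p) → ◇p is true, so ¬((p → □p) → ◇p) is false.
    At s3: p → □p is false, ◇p is true, so (p → □p) → ◇p is true.
      At s3: p is true, □p is false, so p → □p is false.
      At s3: ◇p requires p at some successor in {s0, s1, s4, s5, s6, s7, s8}.
        p holds at s1, so ◇p is true at s3.

No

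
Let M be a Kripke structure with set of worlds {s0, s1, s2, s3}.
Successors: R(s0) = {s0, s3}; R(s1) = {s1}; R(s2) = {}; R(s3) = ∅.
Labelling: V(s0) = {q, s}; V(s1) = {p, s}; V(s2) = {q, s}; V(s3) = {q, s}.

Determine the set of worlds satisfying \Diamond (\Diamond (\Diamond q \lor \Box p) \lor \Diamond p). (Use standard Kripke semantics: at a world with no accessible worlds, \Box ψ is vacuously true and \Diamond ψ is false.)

Let φ = \Diamond (\Diamond (\Diamond q \lor \Box p) \lor \Diamond p). Evaluate φ at each world:
  s0 (successors {s0, s3}): φ is true.
  s1 (successors {s1}): φ is true.
  s2 (successors ∅): φ is false.
  s3 (successors ∅): φ is false.
For instance, at s0:
  At s0: \Diamond (\Diamond (\Diamond q \lor \Box p) \lor \Diamond p) requires \Diamond (\Diamond q \lor \Box p) \lor \Diamond p at some successor in {s0, s3}.
    \Diamond (\Diamond q \lor \Box p) \lor \Diamond p holds at s0, so \Diamond (\Diamond (\Diamond q \lor \Box p) \lor \Diamond p) is true at s0.
      At s0: \Diamond (\Diamond q \lor \Box p) is true, \Diamond p is false, so \Diamond (\Diamond q \lor \Box p) \lor \Diamond p is true.
Satisfying worlds: {s0, s1}

s0, s1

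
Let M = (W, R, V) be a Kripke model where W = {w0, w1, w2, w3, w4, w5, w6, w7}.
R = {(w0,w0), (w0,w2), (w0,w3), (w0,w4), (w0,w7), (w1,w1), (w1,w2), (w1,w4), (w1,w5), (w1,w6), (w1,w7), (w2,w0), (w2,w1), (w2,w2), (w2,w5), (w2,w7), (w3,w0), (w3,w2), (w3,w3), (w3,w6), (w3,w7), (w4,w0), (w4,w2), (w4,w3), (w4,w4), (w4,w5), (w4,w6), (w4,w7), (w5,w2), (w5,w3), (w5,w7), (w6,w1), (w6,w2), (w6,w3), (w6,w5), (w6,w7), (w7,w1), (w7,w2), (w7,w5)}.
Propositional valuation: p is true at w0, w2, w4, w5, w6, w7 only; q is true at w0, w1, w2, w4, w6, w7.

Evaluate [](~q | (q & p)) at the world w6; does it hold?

No

At w6: [](~q | (q & p)) requires ~q | (q & p) at every successor {w1, w2, w3, w5, w7}.
  ~q | (q & p) fails at w1, so [](~q | (q & p)) is false at w6.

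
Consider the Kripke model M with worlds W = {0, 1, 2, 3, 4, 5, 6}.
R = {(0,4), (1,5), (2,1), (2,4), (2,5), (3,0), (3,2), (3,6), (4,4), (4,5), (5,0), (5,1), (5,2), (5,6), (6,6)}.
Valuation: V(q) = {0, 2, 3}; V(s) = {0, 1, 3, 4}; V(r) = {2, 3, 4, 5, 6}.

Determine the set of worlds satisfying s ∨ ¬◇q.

0, 1, 2, 3, 4, 6

Let φ = s ∨ ¬◇q. Evaluate φ at each world:
  0 (successors {4}): φ is true.
  1 (successors {5}): φ is true.
  2 (successors {1, 4, 5}): φ is true.
  3 (successors {0, 2, 6}): φ is true.
  4 (successors {4, 5}): φ is true.
  5 (successors {0, 1, 2, 6}): φ is false.
  6 (successors {6}): φ is true.
For instance, at 0:
  At 0: s is true, ¬◇q is true, so s ∨ ¬◇q is true.
    At 0: ◇q is false, so ¬◇q is true.
      At 0: ◇q requires q at some successor in {4}.
        At 4: q is false.
      So ◇q is false at 0.
Satisfying worlds: {0, 1, 2, 3, 4, 6}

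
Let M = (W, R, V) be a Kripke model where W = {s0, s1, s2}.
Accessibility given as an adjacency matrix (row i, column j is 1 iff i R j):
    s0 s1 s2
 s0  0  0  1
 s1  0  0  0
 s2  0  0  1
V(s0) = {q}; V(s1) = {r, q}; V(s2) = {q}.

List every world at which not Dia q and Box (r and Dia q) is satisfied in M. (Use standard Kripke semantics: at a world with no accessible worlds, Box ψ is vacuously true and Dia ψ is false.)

s1

Let φ = not Dia q and Box (r and Dia q). Evaluate φ at each world:
  s0 (successors {s2}): φ is false.
  s1 (successors ∅): φ is true.
  s2 (successors {s2}): φ is false.
For instance, at s0:
  At s0: not Dia q is false, Box (r and Dia q) is false, so not Dia q and Box (r and Dia q) is false.
    At s0: Dia q is true, so not Dia q is false.
      At s0: Dia q requires q at some successor in {s2}.
        q holds at s2, so Dia q is true at s0.
    At s0: Box (r and Dia q) requires r and Dia q at every successor {s2}.
      r and Dia q fails at s2, so Box (r and Dia q) is false at s0.
Satisfying worlds: {s1}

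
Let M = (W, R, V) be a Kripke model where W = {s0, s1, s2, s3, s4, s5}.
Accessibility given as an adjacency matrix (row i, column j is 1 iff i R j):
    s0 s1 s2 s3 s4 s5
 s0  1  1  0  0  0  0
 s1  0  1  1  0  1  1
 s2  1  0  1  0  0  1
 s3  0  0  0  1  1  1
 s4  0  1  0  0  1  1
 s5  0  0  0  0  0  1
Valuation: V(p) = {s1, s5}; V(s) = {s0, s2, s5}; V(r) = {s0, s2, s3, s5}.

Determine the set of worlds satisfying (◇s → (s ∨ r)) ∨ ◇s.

Let φ = (◇s → (s ∨ r)) ∨ ◇s. Evaluate φ at each world:
  s0 (successors {s0, s1}): φ is true.
  s1 (successors {s1, s2, s4, s5}): φ is true.
  s2 (successors {s0, s2, s5}): φ is true.
  s3 (successors {s3, s4, s5}): φ is true.
  s4 (successors {s1, s4, s5}): φ is true.
  s5 (successors {s5}): φ is true.
For instance, at s1:
  At s1: ◇s → (s ∨ r) is false, ◇s is true, so (◇s → (s ∨ r)) ∨ ◇s is true.
    At s1: ◇s is true, s ∨ r is false, so ◇s → (s ∨ r) is false.
      At s1: ◇s requires s at some successor in {s1, s2, s4, s5}.
        s holds at s2, so ◇s is true at s1.
    At s1: ◇s requires s at some successor in {s1, s2, s4, s5}.
      s holds at s2, so ◇s is true at s1.
Satisfying worlds: {s0, s1, s2, s3, s4, s5}

s0, s1, s2, s3, s4, s5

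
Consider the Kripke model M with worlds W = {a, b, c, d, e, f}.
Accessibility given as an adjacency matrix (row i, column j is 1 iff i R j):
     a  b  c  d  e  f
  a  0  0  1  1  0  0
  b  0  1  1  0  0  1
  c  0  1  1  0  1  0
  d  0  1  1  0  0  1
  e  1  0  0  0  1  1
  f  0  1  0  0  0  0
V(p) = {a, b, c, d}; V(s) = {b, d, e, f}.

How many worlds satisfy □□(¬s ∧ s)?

Recall that □ψ holds at a world iff ψ holds at every accessible world, and ◇ψ holds iff ψ holds at some accessible world.
Let φ = □□(¬s ∧ s). Evaluate φ at each world:
  a (successors {c, d}): φ is false.
  b (successors {b, c, f}): φ is false.
  c (successors {b, c, e}): φ is false.
  d (successors {b, c, f}): φ is false.
  e (successors {a, e, f}): φ is false.
  f (successors {b}): φ is false.
For instance, at d:
  At d: □□(¬s ∧ s) requires □(¬s ∧ s) at every successor {b, c, f}.
    □(¬s ∧ s) fails at b, so □□(¬s ∧ s) is false at d.
      At b: □(¬s ∧ s) requires ¬s ∧ s at every successor {b, c, f}.
        ¬s ∧ s fails at b, so □(¬s ∧ s) is false at b.
Satisfying worlds: none.

0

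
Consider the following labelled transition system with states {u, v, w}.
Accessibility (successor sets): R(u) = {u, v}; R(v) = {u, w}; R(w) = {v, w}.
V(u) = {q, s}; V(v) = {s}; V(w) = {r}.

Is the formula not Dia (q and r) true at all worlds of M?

Yes

Let φ = not Dia (q and r). Evaluate φ at each world:
  u (successors {u, v}): φ is true.
  v (successors {u, w}): φ is true.
  w (successors {v, w}): φ is true.
For instance, at w:
  At w: Dia (q and r) is false, so not Dia (q and r) is true.
    At w: Dia (q and r) requires q and r at some successor in {v, w}.
      At v: q and r is false.
      At w: q and r is false.
    So Dia (q and r) is false at w.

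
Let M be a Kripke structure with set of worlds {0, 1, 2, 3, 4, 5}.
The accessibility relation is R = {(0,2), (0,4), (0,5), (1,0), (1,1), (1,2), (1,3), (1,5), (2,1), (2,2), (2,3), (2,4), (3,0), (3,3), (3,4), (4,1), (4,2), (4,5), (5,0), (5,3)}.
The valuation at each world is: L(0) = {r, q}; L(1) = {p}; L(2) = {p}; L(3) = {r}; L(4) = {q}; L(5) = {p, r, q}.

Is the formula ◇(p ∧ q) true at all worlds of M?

Let φ = ◇(p ∧ q). Evaluate φ at each world:
  0 (successors {2, 4, 5}): φ is true.
  1 (successors {0, 1, 2, 3, 5}): φ is true.
  2 (successors {1, 2, 3, 4}): φ is false.
  3 (successors {0, 3, 4}): φ is false.
  4 (successors {1, 2, 5}): φ is true.
  5 (successors {0, 3}): φ is false.
Detail at 2 (counterexample):
  At 2: ◇(p ∧ q) requires p ∧ q at some successor in {1, 2, 3, 4}.
    At 1: p ∧ q is false.
    At 2: p ∧ q is false.
    At 3: p ∧ q is false.
    At 4: p ∧ q is false.
  So ◇(p ∧ q) is false at 2.

No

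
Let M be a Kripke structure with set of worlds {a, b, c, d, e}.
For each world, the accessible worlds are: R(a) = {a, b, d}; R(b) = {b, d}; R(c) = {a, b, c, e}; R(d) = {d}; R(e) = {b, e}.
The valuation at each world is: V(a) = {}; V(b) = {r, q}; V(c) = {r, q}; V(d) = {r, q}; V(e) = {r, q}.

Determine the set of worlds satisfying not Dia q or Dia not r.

Let φ = not Dia q or Dia not r. Evaluate φ at each world:
  a (successors {a, b, d}): φ is true.
  b (successors {b, d}): φ is false.
  c (successors {a, b, c, e}): φ is true.
  d (successors {d}): φ is false.
  e (successors {b, e}): φ is false.
For instance, at c:
  At c: not Dia q is false, Dia not r is true, so not Dia q or Dia not r is true.
    At c: Dia q is true, so not Dia q is false.
      At c: Dia q requires q at some successor in {a, b, c, e}.
        q holds at b, so Dia q is true at c.
    At c: Dia not r requires not r at some successor in {a, b, c, e}.
      not r holds at a, so Dia not r is true at c.
Satisfying worlds: {a, c}

a, c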